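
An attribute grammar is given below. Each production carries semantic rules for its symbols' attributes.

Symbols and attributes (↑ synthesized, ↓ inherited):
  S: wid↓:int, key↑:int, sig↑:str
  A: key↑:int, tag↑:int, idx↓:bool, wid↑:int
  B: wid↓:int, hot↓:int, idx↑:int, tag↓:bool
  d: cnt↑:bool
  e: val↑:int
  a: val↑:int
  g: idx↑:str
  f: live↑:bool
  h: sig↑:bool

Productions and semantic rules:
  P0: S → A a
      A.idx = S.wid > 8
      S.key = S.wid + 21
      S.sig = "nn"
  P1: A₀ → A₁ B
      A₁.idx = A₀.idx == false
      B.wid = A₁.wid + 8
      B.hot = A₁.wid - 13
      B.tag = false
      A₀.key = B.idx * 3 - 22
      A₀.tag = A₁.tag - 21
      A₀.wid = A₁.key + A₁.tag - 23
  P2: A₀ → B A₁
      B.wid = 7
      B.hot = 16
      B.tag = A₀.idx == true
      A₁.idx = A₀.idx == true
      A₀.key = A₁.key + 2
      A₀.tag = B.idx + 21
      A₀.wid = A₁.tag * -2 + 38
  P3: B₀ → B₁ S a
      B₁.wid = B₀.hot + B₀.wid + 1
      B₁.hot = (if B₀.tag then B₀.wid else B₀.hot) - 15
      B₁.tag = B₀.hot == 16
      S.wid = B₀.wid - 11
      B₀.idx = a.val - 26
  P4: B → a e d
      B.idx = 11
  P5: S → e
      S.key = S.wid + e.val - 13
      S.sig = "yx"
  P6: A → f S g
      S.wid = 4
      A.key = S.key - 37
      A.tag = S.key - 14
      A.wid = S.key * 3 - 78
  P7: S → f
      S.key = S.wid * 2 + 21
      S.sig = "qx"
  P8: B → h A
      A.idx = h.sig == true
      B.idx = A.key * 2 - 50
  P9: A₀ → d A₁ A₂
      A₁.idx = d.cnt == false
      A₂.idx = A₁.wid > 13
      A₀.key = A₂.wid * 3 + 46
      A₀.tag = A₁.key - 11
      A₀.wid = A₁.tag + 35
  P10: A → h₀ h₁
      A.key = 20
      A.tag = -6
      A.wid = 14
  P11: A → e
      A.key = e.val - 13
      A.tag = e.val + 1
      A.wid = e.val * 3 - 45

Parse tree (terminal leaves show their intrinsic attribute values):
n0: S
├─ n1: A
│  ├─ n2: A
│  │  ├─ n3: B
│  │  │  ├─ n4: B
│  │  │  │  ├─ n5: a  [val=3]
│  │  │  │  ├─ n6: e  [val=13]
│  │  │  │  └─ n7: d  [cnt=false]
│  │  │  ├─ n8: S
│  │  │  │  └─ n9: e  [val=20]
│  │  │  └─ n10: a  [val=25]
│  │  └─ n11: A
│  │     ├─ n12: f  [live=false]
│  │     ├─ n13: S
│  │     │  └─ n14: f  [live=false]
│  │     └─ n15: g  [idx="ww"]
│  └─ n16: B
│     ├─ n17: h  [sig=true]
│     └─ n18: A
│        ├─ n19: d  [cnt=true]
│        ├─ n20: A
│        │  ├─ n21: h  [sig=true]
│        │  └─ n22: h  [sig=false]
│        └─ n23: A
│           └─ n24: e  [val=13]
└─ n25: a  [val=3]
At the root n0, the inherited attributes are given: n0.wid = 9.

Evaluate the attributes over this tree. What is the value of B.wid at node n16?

1. n0.wid = 9  [given at root]
2. n1.idx = true  [S.wid > 8]
3. n2.idx = false  [A₀.idx == false]
4. n3.wid = 7  [7]
5. n3.hot = 16  [16]
6. n3.tag = false  [A₀.idx == true]
7. n4.wid = 24  [B₀.hot + B₀.wid + 1]
8. n4.hot = 1  [(if B₀.tag then B₀.wid else B₀.hot) - 15]
9. n4.tag = true  [B₀.hot == 16]
10. n5.val = 3  [terminal]
11. n6.val = 13  [terminal]
12. n7.cnt = false  [terminal]
13. n4.idx = 11  [11]
14. n8.wid = -4  [B₀.wid - 11]
15. n9.val = 20  [terminal]
16. n8.key = 3  [S.wid + e.val - 13]
17. n8.sig = "yx"  ["yx"]
18. n10.val = 25  [terminal]
19. n3.idx = -1  [a.val - 26]
20. n11.idx = false  [A₀.idx == true]
21. n12.live = false  [terminal]
22. n13.wid = 4  [4]
23. n14.live = false  [terminal]
24. n13.key = 29  [S.wid * 2 + 21]
25. n13.sig = "qx"  ["qx"]
26. n15.idx = "ww"  [terminal]
27. n11.key = -8  [S.key - 37]
28. n11.tag = 15  [S.key - 14]
29. n11.wid = 9  [S.key * 3 - 78]
30. n2.key = -6  [A₁.key + 2]
31. n2.tag = 20  [B.idx + 21]
32. n2.wid = 8  [A₁.tag * -2 + 38]
33. n16.wid = 16  [A₁.wid + 8]
34. n16.hot = -5  [A₁.wid - 13]
35. n16.tag = false  [false]
36. n17.sig = true  [terminal]
37. n18.idx = true  [h.sig == true]
38. n19.cnt = true  [terminal]
39. n20.idx = false  [d.cnt == false]
40. n21.sig = true  [terminal]
41. n22.sig = false  [terminal]
42. n20.key = 20  [20]
43. n20.tag = -6  [-6]
44. n20.wid = 14  [14]
45. n23.idx = true  [A₁.wid > 13]
46. n24.val = 13  [terminal]
47. n23.key = 0  [e.val - 13]
48. n23.tag = 14  [e.val + 1]
49. n23.wid = -6  [e.val * 3 - 45]
50. n18.key = 28  [A₂.wid * 3 + 46]
51. n18.tag = 9  [A₁.key - 11]
52. n18.wid = 29  [A₁.tag + 35]
53. n16.idx = 6  [A.key * 2 - 50]
54. n1.key = -4  [B.idx * 3 - 22]
55. n1.tag = -1  [A₁.tag - 21]
56. n1.wid = -9  [A₁.key + A₁.tag - 23]
57. n25.val = 3  [terminal]
58. n0.key = 30  [S.wid + 21]
59. n0.sig = "nn"  ["nn"]

16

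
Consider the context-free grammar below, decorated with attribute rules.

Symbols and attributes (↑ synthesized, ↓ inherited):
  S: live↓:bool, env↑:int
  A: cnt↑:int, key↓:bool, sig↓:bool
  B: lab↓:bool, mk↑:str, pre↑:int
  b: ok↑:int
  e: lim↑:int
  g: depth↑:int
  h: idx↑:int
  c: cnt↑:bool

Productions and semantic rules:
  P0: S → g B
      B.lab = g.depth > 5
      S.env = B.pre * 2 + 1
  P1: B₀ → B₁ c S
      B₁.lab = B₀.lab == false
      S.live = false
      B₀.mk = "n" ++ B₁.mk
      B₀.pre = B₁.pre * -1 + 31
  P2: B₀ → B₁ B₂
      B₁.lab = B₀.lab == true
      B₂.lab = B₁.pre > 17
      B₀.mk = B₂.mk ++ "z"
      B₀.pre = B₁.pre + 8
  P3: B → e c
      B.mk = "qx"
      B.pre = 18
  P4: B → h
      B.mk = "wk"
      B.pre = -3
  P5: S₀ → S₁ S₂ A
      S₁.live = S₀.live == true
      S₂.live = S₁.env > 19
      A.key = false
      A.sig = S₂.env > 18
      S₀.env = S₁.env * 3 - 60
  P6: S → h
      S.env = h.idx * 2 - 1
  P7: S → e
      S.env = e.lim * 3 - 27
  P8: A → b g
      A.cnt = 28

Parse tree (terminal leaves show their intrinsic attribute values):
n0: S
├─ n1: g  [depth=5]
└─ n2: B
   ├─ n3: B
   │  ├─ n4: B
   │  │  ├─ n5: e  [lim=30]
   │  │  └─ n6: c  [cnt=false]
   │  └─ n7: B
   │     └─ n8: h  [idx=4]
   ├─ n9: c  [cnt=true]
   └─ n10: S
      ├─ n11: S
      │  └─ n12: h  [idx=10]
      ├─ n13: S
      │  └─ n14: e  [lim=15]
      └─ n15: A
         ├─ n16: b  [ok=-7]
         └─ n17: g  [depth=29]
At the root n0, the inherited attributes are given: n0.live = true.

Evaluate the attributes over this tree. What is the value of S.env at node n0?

1. n0.live = true  [given at root]
2. n1.depth = 5  [terminal]
3. n2.lab = false  [g.depth > 5]
4. n3.lab = true  [B₀.lab == false]
5. n4.lab = true  [B₀.lab == true]
6. n5.lim = 30  [terminal]
7. n6.cnt = false  [terminal]
8. n4.mk = "qx"  ["qx"]
9. n4.pre = 18  [18]
10. n7.lab = true  [B₁.pre > 17]
11. n8.idx = 4  [terminal]
12. n7.mk = "wk"  ["wk"]
13. n7.pre = -3  [-3]
14. n3.mk = "wkz"  [B₂.mk ++ "z"]
15. n3.pre = 26  [B₁.pre + 8]
16. n9.cnt = true  [terminal]
17. n10.live = false  [false]
18. n11.live = false  [S₀.live == true]
19. n12.idx = 10  [terminal]
20. n11.env = 19  [h.idx * 2 - 1]
21. n13.live = false  [S₁.env > 19]
22. n14.lim = 15  [terminal]
23. n13.env = 18  [e.lim * 3 - 27]
24. n15.key = false  [false]
25. n15.sig = false  [S₂.env > 18]
26. n16.ok = -7  [terminal]
27. n17.depth = 29  [terminal]
28. n15.cnt = 28  [28]
29. n10.env = -3  [S₁.env * 3 - 60]
30. n2.mk = "nwkz"  ["n" ++ B₁.mk]
31. n2.pre = 5  [B₁.pre * -1 + 31]
32. n0.env = 11  [B.pre * 2 + 1]

11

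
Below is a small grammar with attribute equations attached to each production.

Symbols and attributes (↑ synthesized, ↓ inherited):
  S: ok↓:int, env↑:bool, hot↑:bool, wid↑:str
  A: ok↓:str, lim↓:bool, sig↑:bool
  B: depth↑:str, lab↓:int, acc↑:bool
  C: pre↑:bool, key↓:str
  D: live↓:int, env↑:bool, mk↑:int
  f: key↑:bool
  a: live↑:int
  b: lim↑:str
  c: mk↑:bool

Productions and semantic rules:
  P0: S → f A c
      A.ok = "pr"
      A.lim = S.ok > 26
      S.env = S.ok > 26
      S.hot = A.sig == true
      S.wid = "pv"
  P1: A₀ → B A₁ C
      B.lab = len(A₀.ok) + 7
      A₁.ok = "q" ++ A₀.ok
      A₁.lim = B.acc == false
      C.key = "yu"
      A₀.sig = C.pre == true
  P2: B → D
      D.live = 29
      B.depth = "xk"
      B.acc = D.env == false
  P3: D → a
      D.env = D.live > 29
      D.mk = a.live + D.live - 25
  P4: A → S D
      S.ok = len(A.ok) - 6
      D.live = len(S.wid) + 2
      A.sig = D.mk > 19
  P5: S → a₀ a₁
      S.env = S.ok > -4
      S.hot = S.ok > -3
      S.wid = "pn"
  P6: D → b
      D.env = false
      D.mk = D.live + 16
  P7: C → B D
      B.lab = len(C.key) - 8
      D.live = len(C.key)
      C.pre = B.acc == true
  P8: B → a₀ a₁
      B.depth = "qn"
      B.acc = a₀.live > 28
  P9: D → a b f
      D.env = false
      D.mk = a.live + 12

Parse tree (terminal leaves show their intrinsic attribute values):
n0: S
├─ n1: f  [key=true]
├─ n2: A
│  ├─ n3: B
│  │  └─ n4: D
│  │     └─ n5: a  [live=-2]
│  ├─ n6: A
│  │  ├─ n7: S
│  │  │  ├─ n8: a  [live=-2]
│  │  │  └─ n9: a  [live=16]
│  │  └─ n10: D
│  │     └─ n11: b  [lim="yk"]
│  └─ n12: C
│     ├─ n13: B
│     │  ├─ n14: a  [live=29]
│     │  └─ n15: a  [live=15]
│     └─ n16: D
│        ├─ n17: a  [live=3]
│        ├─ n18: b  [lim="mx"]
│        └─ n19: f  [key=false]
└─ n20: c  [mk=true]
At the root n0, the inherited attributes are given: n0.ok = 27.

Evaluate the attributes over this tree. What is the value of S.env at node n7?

1. n0.ok = 27  [given at root]
2. n1.key = true  [terminal]
3. n2.ok = "pr"  ["pr"]
4. n2.lim = true  [S.ok > 26]
5. n3.lab = 9  [len(A₀.ok) + 7]
6. n4.live = 29  [29]
7. n5.live = -2  [terminal]
8. n4.env = false  [D.live > 29]
9. n4.mk = 2  [a.live + D.live - 25]
10. n3.depth = "xk"  ["xk"]
11. n3.acc = true  [D.env == false]
12. n6.ok = "qpr"  ["q" ++ A₀.ok]
13. n6.lim = false  [B.acc == false]
14. n7.ok = -3  [len(A.ok) - 6]
15. n8.live = -2  [terminal]
16. n9.live = 16  [terminal]
17. n7.env = true  [S.ok > -4]
18. n7.hot = false  [S.ok > -3]
19. n7.wid = "pn"  ["pn"]
20. n10.live = 4  [len(S.wid) + 2]
21. n11.lim = "yk"  [terminal]
22. n10.env = false  [false]
23. n10.mk = 20  [D.live + 16]
24. n6.sig = true  [D.mk > 19]
25. n12.key = "yu"  ["yu"]
26. n13.lab = -6  [len(C.key) - 8]
27. n14.live = 29  [terminal]
28. n15.live = 15  [terminal]
29. n13.depth = "qn"  ["qn"]
30. n13.acc = true  [a₀.live > 28]
31. n16.live = 2  [len(C.key)]
32. n17.live = 3  [terminal]
33. n18.lim = "mx"  [terminal]
34. n19.key = false  [terminal]
35. n16.env = false  [false]
36. n16.mk = 15  [a.live + 12]
37. n12.pre = true  [B.acc == true]
38. n2.sig = true  [C.pre == true]
39. n20.mk = true  [terminal]
40. n0.env = true  [S.ok > 26]
41. n0.hot = true  [A.sig == true]
42. n0.wid = "pv"  ["pv"]

true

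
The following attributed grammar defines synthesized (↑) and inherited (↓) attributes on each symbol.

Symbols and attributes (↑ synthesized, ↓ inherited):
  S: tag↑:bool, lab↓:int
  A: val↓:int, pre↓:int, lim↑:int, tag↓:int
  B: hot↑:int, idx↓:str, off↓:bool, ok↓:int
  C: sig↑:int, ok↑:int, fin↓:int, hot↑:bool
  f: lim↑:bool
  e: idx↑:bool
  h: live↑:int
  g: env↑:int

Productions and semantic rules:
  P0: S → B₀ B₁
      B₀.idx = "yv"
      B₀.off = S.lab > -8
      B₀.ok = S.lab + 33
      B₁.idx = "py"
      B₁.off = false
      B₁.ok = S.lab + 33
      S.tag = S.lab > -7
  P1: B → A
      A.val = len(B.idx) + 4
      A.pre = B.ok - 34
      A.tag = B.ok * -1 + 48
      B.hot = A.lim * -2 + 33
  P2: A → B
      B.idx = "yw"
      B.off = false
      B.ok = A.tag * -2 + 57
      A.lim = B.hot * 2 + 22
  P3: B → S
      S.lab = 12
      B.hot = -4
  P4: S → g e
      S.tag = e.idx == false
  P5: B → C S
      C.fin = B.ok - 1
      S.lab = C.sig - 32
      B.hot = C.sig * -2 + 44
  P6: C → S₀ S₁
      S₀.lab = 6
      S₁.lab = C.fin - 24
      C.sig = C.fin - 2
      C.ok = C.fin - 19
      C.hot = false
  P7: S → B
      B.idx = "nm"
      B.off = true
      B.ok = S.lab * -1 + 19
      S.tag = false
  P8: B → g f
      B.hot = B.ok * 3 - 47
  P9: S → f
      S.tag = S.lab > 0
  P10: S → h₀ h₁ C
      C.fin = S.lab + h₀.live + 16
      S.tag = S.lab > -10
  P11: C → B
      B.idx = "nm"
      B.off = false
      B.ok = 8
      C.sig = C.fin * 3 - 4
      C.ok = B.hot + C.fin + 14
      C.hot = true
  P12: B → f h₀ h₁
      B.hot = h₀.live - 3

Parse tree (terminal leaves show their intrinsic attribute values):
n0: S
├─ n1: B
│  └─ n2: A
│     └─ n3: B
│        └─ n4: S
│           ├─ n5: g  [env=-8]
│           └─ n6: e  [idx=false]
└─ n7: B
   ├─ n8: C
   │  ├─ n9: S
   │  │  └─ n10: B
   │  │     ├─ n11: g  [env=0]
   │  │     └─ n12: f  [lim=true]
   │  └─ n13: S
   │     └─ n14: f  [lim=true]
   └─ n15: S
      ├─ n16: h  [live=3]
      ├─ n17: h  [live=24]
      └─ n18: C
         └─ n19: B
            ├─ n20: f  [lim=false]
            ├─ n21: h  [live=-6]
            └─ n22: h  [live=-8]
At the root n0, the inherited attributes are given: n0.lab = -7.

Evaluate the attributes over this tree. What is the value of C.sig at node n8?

1. n0.lab = -7  [given at root]
2. n1.idx = "yv"  ["yv"]
3. n1.off = true  [S.lab > -8]
4. n1.ok = 26  [S.lab + 33]
5. n2.val = 6  [len(B.idx) + 4]
6. n2.pre = -8  [B.ok - 34]
7. n2.tag = 22  [B.ok * -1 + 48]
8. n3.idx = "yw"  ["yw"]
9. n3.off = false  [false]
10. n3.ok = 13  [A.tag * -2 + 57]
11. n4.lab = 12  [12]
12. n5.env = -8  [terminal]
13. n6.idx = false  [terminal]
14. n4.tag = true  [e.idx == false]
15. n3.hot = -4  [-4]
16. n2.lim = 14  [B.hot * 2 + 22]
17. n1.hot = 5  [A.lim * -2 + 33]
18. n7.idx = "py"  ["py"]
19. n7.off = false  [false]
20. n7.ok = 26  [S.lab + 33]
21. n8.fin = 25  [B.ok - 1]
22. n9.lab = 6  [6]
23. n10.idx = "nm"  ["nm"]
24. n10.off = true  [true]
25. n10.ok = 13  [S.lab * -1 + 19]
26. n11.env = 0  [terminal]
27. n12.lim = true  [terminal]
28. n10.hot = -8  [B.ok * 3 - 47]
29. n9.tag = false  [false]
30. n13.lab = 1  [C.fin - 24]
31. n14.lim = true  [terminal]
32. n13.tag = true  [S.lab > 0]
33. n8.sig = 23  [C.fin - 2]
34. n8.ok = 6  [C.fin - 19]
35. n8.hot = false  [false]
36. n15.lab = -9  [C.sig - 32]
37. n16.live = 3  [terminal]
38. n17.live = 24  [terminal]
39. n18.fin = 10  [S.lab + h₀.live + 16]
40. n19.idx = "nm"  ["nm"]
41. n19.off = false  [false]
42. n19.ok = 8  [8]
43. n20.lim = false  [terminal]
44. n21.live = -6  [terminal]
45. n22.live = -8  [terminal]
46. n19.hot = -9  [h₀.live - 3]
47. n18.sig = 26  [C.fin * 3 - 4]
48. n18.ok = 15  [B.hot + C.fin + 14]
49. n18.hot = true  [true]
50. n15.tag = true  [S.lab > -10]
51. n7.hot = -2  [C.sig * -2 + 44]
52. n0.tag = false  [S.lab > -7]

23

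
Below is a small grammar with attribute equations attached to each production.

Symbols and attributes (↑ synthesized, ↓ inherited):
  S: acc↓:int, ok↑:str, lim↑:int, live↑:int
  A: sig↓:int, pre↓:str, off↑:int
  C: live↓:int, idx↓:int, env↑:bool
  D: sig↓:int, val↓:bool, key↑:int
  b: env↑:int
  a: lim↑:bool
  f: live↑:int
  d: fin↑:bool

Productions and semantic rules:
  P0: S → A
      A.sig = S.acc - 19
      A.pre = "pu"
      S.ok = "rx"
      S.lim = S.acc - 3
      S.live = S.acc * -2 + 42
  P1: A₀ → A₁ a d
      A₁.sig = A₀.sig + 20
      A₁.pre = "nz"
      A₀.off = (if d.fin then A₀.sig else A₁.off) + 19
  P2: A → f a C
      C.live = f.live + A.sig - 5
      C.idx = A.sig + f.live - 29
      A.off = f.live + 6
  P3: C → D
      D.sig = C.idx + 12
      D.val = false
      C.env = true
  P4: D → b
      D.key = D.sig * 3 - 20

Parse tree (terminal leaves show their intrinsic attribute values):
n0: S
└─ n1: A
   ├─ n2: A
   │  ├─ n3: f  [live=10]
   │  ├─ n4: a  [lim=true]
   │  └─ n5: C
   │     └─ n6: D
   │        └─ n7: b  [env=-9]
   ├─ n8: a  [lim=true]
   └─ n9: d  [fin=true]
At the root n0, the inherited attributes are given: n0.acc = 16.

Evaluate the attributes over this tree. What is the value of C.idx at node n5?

1. n0.acc = 16  [given at root]
2. n1.sig = -3  [S.acc - 19]
3. n1.pre = "pu"  ["pu"]
4. n2.sig = 17  [A₀.sig + 20]
5. n2.pre = "nz"  ["nz"]
6. n3.live = 10  [terminal]
7. n4.lim = true  [terminal]
8. n5.live = 22  [f.live + A.sig - 5]
9. n5.idx = -2  [A.sig + f.live - 29]
10. n6.sig = 10  [C.idx + 12]
11. n6.val = false  [false]
12. n7.env = -9  [terminal]
13. n6.key = 10  [D.sig * 3 - 20]
14. n5.env = true  [true]
15. n2.off = 16  [f.live + 6]
16. n8.lim = true  [terminal]
17. n9.fin = true  [terminal]
18. n1.off = 16  [(if d.fin then A₀.sig else A₁.off) + 19]
19. n0.ok = "rx"  ["rx"]
20. n0.lim = 13  [S.acc - 3]
21. n0.live = 10  [S.acc * -2 + 42]

-2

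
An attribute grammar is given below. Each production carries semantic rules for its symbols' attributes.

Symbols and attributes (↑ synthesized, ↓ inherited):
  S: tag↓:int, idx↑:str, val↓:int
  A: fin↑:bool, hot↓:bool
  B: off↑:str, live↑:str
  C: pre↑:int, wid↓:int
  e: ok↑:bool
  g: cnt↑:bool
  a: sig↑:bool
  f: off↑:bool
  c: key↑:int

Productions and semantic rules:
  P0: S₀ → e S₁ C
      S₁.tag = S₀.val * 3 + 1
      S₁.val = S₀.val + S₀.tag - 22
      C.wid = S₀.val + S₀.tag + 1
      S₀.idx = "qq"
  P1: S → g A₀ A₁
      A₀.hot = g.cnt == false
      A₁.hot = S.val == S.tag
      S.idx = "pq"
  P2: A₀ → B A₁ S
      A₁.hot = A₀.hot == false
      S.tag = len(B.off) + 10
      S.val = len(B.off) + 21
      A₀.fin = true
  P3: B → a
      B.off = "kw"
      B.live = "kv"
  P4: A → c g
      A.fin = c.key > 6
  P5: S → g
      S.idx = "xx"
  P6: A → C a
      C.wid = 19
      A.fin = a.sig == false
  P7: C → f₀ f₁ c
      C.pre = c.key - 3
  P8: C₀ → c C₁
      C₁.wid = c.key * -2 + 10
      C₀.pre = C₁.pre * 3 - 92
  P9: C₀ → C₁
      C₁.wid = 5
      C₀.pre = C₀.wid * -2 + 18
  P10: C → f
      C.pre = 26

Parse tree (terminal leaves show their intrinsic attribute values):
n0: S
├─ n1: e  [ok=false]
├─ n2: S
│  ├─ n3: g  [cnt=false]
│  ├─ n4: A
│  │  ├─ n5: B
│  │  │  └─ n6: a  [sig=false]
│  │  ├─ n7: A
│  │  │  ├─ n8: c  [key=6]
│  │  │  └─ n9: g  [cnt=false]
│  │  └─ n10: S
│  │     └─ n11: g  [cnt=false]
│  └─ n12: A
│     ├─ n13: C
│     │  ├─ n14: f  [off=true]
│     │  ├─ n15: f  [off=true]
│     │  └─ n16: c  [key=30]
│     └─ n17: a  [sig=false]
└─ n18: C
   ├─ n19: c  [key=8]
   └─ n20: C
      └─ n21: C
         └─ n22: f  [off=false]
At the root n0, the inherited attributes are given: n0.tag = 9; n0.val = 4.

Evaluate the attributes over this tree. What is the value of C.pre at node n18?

-2

1. n0.tag = 9  [given at root]
2. n0.val = 4  [given at root]
3. n1.ok = false  [terminal]
4. n2.tag = 13  [S₀.val * 3 + 1]
5. n2.val = -9  [S₀.val + S₀.tag - 22]
6. n3.cnt = false  [terminal]
7. n4.hot = true  [g.cnt == false]
8. n6.sig = false  [terminal]
9. n5.off = "kw"  ["kw"]
10. n5.live = "kv"  ["kv"]
11. n7.hot = false  [A₀.hot == false]
12. n8.key = 6  [terminal]
13. n9.cnt = false  [terminal]
14. n7.fin = false  [c.key > 6]
15. n10.tag = 12  [len(B.off) + 10]
16. n10.val = 23  [len(B.off) + 21]
17. n11.cnt = false  [terminal]
18. n10.idx = "xx"  ["xx"]
19. n4.fin = true  [true]
20. n12.hot = false  [S.val == S.tag]
21. n13.wid = 19  [19]
22. n14.off = true  [terminal]
23. n15.off = true  [terminal]
24. n16.key = 30  [terminal]
25. n13.pre = 27  [c.key - 3]
26. n17.sig = false  [terminal]
27. n12.fin = true  [a.sig == false]
28. n2.idx = "pq"  ["pq"]
29. n18.wid = 14  [S₀.val + S₀.tag + 1]
30. n19.key = 8  [terminal]
31. n20.wid = -6  [c.key * -2 + 10]
32. n21.wid = 5  [5]
33. n22.off = false  [terminal]
34. n21.pre = 26  [26]
35. n20.pre = 30  [C₀.wid * -2 + 18]
36. n18.pre = -2  [C₁.pre * 3 - 92]
37. n0.idx = "qq"  ["qq"]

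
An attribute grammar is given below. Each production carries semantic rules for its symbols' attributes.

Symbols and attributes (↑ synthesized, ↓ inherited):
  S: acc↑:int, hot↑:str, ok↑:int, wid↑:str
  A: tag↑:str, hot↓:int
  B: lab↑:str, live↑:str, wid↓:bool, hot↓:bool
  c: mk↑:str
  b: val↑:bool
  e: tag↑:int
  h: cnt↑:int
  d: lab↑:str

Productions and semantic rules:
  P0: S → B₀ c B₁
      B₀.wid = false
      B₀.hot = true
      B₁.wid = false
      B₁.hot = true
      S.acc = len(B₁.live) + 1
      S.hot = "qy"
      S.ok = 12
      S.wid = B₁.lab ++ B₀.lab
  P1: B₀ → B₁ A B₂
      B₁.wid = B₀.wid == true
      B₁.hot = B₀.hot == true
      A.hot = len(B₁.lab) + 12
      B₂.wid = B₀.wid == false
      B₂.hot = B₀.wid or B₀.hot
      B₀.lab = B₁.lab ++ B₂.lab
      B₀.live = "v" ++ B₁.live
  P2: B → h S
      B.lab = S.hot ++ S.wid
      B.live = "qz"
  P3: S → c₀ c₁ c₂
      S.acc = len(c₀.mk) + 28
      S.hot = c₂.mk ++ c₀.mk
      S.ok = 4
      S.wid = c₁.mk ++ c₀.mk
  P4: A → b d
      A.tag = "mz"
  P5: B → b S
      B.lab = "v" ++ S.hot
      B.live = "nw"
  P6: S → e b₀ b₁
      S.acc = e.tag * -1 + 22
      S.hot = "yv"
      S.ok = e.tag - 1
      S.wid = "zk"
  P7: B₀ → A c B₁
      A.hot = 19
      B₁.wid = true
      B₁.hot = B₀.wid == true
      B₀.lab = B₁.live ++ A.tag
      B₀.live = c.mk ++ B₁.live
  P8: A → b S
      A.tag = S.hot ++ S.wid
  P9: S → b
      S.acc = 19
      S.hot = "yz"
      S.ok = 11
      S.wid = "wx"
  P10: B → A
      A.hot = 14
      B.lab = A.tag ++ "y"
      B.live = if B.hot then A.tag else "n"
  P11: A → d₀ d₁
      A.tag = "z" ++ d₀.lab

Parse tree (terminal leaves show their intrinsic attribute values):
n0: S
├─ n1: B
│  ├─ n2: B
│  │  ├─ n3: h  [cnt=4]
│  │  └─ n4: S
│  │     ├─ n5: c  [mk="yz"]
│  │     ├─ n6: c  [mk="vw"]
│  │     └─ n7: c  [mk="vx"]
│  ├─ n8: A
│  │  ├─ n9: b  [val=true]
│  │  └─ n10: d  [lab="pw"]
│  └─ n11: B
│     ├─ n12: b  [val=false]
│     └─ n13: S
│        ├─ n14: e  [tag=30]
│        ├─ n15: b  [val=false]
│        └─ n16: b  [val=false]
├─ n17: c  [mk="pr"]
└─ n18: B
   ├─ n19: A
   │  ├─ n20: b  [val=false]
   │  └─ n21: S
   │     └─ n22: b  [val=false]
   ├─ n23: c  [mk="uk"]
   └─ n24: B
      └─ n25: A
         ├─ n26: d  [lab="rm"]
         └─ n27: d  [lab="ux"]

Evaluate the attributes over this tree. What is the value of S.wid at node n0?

1. n1.wid = false  [false]
2. n1.hot = true  [true]
3. n2.wid = false  [B₀.wid == true]
4. n2.hot = true  [B₀.hot == true]
5. n3.cnt = 4  [terminal]
6. n5.mk = "yz"  [terminal]
7. n6.mk = "vw"  [terminal]
8. n7.mk = "vx"  [terminal]
9. n4.acc = 30  [len(c₀.mk) + 28]
10. n4.hot = "vxyz"  [c₂.mk ++ c₀.mk]
11. n4.ok = 4  [4]
12. n4.wid = "vwyz"  [c₁.mk ++ c₀.mk]
13. n2.lab = "vxyzvwyz"  [S.hot ++ S.wid]
14. n2.live = "qz"  ["qz"]
15. n8.hot = 20  [len(B₁.lab) + 12]
16. n9.val = true  [terminal]
17. n10.lab = "pw"  [terminal]
18. n8.tag = "mz"  ["mz"]
19. n11.wid = true  [B₀.wid == false]
20. n11.hot = true  [B₀.wid or B₀.hot]
21. n12.val = false  [terminal]
22. n14.tag = 30  [terminal]
23. n15.val = false  [terminal]
24. n16.val = false  [terminal]
25. n13.acc = -8  [e.tag * -1 + 22]
26. n13.hot = "yv"  ["yv"]
27. n13.ok = 29  [e.tag - 1]
28. n13.wid = "zk"  ["zk"]
29. n11.lab = "vyv"  ["v" ++ S.hot]
30. n11.live = "nw"  ["nw"]
31. n1.lab = "vxyzvwyzvyv"  [B₁.lab ++ B₂.lab]
32. n1.live = "vqz"  ["v" ++ B₁.live]
33. n17.mk = "pr"  [terminal]
34. n18.wid = false  [false]
35. n18.hot = true  [true]
36. n19.hot = 19  [19]
37. n20.val = false  [terminal]
38. n22.val = false  [terminal]
39. n21.acc = 19  [19]
40. n21.hot = "yz"  ["yz"]
41. n21.ok = 11  [11]
42. n21.wid = "wx"  ["wx"]
43. n19.tag = "yzwx"  [S.hot ++ S.wid]
44. n23.mk = "uk"  [terminal]
45. n24.wid = true  [true]
46. n24.hot = false  [B₀.wid == true]
47. n25.hot = 14  [14]
48. n26.lab = "rm"  [terminal]
49. n27.lab = "ux"  [terminal]
50. n25.tag = "zrm"  ["z" ++ d₀.lab]
51. n24.lab = "zrmy"  [A.tag ++ "y"]
52. n24.live = "n"  [if B.hot then A.tag else "n"]
53. n18.lab = "nyzwx"  [B₁.live ++ A.tag]
54. n18.live = "ukn"  [c.mk ++ B₁.live]
55. n0.acc = 4  [len(B₁.live) + 1]
56. n0.hot = "qy"  ["qy"]
57. n0.ok = 12  [12]
58. n0.wid = "nyzwxvxyzvwyzvyv"  [B₁.lab ++ B₀.lab]

"nyzwxvxyzvwyzvyv"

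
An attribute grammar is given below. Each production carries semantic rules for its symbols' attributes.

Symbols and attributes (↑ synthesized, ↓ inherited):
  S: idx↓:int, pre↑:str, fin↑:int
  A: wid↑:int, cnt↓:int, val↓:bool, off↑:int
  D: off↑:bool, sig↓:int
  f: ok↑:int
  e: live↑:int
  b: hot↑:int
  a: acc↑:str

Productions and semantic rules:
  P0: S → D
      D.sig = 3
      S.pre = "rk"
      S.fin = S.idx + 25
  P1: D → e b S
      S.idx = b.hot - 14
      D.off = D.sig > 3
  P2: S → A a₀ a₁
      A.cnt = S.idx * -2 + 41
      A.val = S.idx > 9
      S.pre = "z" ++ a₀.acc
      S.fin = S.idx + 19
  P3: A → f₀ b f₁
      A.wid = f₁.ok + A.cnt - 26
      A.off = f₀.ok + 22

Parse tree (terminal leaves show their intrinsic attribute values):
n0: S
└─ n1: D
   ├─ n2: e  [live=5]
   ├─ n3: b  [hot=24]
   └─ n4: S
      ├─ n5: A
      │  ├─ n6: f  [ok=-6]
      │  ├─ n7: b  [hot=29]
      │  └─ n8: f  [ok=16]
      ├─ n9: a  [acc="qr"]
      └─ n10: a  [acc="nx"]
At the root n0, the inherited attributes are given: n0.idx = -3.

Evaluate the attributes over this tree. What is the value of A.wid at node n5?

1. n0.idx = -3  [given at root]
2. n1.sig = 3  [3]
3. n2.live = 5  [terminal]
4. n3.hot = 24  [terminal]
5. n4.idx = 10  [b.hot - 14]
6. n5.cnt = 21  [S.idx * -2 + 41]
7. n5.val = true  [S.idx > 9]
8. n6.ok = -6  [terminal]
9. n7.hot = 29  [terminal]
10. n8.ok = 16  [terminal]
11. n5.wid = 11  [f₁.ok + A.cnt - 26]
12. n5.off = 16  [f₀.ok + 22]
13. n9.acc = "qr"  [terminal]
14. n10.acc = "nx"  [terminal]
15. n4.pre = "zqr"  ["z" ++ a₀.acc]
16. n4.fin = 29  [S.idx + 19]
17. n1.off = false  [D.sig > 3]
18. n0.pre = "rk"  ["rk"]
19. n0.fin = 22  [S.idx + 25]

11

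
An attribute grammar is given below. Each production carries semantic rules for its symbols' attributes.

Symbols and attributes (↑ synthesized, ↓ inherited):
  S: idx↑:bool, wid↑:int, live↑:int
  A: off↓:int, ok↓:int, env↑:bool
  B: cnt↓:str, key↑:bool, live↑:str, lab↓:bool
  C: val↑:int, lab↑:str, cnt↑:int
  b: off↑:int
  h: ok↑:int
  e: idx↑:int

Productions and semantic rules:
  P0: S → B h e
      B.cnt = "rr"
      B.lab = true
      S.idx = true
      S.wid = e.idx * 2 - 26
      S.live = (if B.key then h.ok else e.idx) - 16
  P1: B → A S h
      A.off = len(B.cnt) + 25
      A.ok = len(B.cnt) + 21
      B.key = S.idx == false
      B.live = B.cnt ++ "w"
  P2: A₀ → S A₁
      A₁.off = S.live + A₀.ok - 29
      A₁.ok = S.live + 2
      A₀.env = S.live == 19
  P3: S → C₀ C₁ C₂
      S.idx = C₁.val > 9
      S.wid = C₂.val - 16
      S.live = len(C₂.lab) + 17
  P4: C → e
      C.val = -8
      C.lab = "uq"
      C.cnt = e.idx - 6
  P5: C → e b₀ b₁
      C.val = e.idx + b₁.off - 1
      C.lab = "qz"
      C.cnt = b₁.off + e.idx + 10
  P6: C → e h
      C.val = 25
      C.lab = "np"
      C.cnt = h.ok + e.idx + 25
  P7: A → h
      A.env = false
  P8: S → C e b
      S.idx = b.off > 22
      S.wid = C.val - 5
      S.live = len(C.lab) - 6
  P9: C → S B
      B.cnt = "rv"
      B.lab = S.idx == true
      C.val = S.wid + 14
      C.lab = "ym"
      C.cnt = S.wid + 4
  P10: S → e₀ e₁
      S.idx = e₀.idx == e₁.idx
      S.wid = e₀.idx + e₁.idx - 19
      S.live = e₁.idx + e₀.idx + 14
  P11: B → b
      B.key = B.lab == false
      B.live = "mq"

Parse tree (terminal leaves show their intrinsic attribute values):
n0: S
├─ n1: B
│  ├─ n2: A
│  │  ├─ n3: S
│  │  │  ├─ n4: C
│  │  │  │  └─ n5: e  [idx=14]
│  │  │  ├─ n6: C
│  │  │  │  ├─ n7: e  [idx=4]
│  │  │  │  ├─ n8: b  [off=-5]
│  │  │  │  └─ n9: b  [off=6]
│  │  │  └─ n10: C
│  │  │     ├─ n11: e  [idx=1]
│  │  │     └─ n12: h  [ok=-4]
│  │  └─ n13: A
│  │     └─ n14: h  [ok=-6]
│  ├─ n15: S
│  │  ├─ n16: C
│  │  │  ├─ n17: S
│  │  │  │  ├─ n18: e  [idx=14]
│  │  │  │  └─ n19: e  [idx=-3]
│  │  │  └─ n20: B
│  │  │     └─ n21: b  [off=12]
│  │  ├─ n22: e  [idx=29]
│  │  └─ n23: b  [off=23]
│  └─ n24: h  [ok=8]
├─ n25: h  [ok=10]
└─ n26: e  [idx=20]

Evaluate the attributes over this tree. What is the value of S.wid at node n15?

1. n1.cnt = "rr"  ["rr"]
2. n1.lab = true  [true]
3. n2.off = 27  [len(B.cnt) + 25]
4. n2.ok = 23  [len(B.cnt) + 21]
5. n5.idx = 14  [terminal]
6. n4.val = -8  [-8]
7. n4.lab = "uq"  ["uq"]
8. n4.cnt = 8  [e.idx - 6]
9. n7.idx = 4  [terminal]
10. n8.off = -5  [terminal]
11. n9.off = 6  [terminal]
12. n6.val = 9  [e.idx + b₁.off - 1]
13. n6.lab = "qz"  ["qz"]
14. n6.cnt = 20  [b₁.off + e.idx + 10]
15. n11.idx = 1  [terminal]
16. n12.ok = -4  [terminal]
17. n10.val = 25  [25]
18. n10.lab = "np"  ["np"]
19. n10.cnt = 22  [h.ok + e.idx + 25]
20. n3.idx = false  [C₁.val > 9]
21. n3.wid = 9  [C₂.val - 16]
22. n3.live = 19  [len(C₂.lab) + 17]
23. n13.off = 13  [S.live + A₀.ok - 29]
24. n13.ok = 21  [S.live + 2]
25. n14.ok = -6  [terminal]
26. n13.env = false  [false]
27. n2.env = true  [S.live == 19]
28. n18.idx = 14  [terminal]
29. n19.idx = -3  [terminal]
30. n17.idx = false  [e₀.idx == e₁.idx]
31. n17.wid = -8  [e₀.idx + e₁.idx - 19]
32. n17.live = 25  [e₁.idx + e₀.idx + 14]
33. n20.cnt = "rv"  ["rv"]
34. n20.lab = false  [S.idx == true]
35. n21.off = 12  [terminal]
36. n20.key = true  [B.lab == false]
37. n20.live = "mq"  ["mq"]
38. n16.val = 6  [S.wid + 14]
39. n16.lab = "ym"  ["ym"]
40. n16.cnt = -4  [S.wid + 4]
41. n22.idx = 29  [terminal]
42. n23.off = 23  [terminal]
43. n15.idx = true  [b.off > 22]
44. n15.wid = 1  [C.val - 5]
45. n15.live = -4  [len(C.lab) - 6]
46. n24.ok = 8  [terminal]
47. n1.key = false  [S.idx == false]
48. n1.live = "rrw"  [B.cnt ++ "w"]
49. n25.ok = 10  [terminal]
50. n26.idx = 20  [terminal]
51. n0.idx = true  [true]
52. n0.wid = 14  [e.idx * 2 - 26]
53. n0.live = 4  [(if B.key then h.ok else e.idx) - 16]

1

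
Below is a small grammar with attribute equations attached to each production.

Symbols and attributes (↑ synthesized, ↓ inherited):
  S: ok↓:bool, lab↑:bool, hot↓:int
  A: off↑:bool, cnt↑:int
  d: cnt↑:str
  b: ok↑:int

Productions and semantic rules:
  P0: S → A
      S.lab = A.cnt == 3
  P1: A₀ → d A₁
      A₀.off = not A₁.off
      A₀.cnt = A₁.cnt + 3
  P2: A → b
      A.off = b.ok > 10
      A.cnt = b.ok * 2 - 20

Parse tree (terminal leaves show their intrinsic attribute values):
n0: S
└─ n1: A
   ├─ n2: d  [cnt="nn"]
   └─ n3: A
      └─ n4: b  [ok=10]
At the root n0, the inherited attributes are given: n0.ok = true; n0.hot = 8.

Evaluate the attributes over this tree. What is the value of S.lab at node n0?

true

1. n0.ok = true  [given at root]
2. n0.hot = 8  [given at root]
3. n2.cnt = "nn"  [terminal]
4. n4.ok = 10  [terminal]
5. n3.off = false  [b.ok > 10]
6. n3.cnt = 0  [b.ok * 2 - 20]
7. n1.off = true  [not A₁.off]
8. n1.cnt = 3  [A₁.cnt + 3]
9. n0.lab = true  [A.cnt == 3]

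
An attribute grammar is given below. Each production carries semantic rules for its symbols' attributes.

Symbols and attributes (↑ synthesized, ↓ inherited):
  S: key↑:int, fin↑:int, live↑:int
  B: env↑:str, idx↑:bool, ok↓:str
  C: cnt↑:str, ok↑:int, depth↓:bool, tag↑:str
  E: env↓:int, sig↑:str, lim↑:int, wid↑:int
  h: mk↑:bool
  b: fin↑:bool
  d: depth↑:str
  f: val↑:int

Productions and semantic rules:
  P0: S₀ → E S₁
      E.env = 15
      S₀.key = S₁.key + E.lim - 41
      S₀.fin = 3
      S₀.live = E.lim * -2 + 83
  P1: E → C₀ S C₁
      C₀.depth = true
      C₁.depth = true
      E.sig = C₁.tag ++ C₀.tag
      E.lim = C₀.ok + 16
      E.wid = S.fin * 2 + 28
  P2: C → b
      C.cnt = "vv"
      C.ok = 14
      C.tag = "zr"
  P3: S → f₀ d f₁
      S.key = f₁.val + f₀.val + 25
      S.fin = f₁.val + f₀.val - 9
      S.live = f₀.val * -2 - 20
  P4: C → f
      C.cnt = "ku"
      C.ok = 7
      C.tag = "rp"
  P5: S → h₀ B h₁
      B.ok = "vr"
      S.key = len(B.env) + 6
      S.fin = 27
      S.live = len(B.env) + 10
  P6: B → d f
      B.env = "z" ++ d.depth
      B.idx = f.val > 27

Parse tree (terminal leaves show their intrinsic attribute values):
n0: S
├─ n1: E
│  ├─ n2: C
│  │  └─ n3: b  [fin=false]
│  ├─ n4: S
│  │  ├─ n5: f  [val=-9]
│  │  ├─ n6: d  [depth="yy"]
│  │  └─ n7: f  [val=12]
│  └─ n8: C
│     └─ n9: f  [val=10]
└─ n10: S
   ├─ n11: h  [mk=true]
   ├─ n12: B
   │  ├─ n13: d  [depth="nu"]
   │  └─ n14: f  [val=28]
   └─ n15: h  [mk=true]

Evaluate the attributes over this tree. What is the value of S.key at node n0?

-2

1. n1.env = 15  [15]
2. n2.depth = true  [true]
3. n3.fin = false  [terminal]
4. n2.cnt = "vv"  ["vv"]
5. n2.ok = 14  [14]
6. n2.tag = "zr"  ["zr"]
7. n5.val = -9  [terminal]
8. n6.depth = "yy"  [terminal]
9. n7.val = 12  [terminal]
10. n4.key = 28  [f₁.val + f₀.val + 25]
11. n4.fin = -6  [f₁.val + f₀.val - 9]
12. n4.live = -2  [f₀.val * -2 - 20]
13. n8.depth = true  [true]
14. n9.val = 10  [terminal]
15. n8.cnt = "ku"  ["ku"]
16. n8.ok = 7  [7]
17. n8.tag = "rp"  ["rp"]
18. n1.sig = "rpzr"  [C₁.tag ++ C₀.tag]
19. n1.lim = 30  [C₀.ok + 16]
20. n1.wid = 16  [S.fin * 2 + 28]
21. n11.mk = true  [terminal]
22. n12.ok = "vr"  ["vr"]
23. n13.depth = "nu"  [terminal]
24. n14.val = 28  [terminal]
25. n12.env = "znu"  ["z" ++ d.depth]
26. n12.idx = true  [f.val > 27]
27. n15.mk = true  [terminal]
28. n10.key = 9  [len(B.env) + 6]
29. n10.fin = 27  [27]
30. n10.live = 13  [len(B.env) + 10]
31. n0.key = -2  [S₁.key + E.lim - 41]
32. n0.fin = 3  [3]
33. n0.live = 23  [E.lim * -2 + 83]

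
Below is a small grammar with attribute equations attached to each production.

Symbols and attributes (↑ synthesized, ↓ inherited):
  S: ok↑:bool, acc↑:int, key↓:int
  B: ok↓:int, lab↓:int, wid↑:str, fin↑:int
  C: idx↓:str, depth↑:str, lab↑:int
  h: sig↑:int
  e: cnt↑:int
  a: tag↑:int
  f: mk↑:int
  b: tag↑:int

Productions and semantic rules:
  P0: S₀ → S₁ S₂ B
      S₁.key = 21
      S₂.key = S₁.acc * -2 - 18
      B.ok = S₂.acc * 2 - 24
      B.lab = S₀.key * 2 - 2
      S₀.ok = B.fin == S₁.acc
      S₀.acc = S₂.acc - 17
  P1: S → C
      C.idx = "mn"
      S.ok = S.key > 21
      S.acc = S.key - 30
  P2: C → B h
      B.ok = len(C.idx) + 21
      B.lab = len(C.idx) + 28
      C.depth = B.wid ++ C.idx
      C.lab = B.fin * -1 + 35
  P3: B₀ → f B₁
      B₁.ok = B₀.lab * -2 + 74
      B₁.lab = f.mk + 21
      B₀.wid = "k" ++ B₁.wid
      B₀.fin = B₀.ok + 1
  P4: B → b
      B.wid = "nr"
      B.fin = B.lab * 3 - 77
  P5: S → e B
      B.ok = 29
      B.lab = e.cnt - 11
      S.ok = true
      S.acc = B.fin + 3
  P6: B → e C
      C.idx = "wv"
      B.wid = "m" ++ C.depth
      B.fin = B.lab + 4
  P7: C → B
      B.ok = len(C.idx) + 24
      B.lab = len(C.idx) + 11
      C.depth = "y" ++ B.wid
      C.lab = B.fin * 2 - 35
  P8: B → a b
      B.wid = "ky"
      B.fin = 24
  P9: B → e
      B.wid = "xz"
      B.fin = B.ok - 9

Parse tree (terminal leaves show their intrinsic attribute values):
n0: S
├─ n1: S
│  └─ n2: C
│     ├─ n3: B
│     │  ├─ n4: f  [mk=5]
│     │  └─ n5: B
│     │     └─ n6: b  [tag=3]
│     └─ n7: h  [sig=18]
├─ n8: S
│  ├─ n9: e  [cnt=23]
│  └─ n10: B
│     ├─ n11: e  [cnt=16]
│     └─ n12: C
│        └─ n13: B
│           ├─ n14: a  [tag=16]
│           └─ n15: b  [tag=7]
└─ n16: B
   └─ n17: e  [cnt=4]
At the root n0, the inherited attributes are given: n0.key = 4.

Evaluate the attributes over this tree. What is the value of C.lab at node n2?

1. n0.key = 4  [given at root]
2. n1.key = 21  [21]
3. n2.idx = "mn"  ["mn"]
4. n3.ok = 23  [len(C.idx) + 21]
5. n3.lab = 30  [len(C.idx) + 28]
6. n4.mk = 5  [terminal]
7. n5.ok = 14  [B₀.lab * -2 + 74]
8. n5.lab = 26  [f.mk + 21]
9. n6.tag = 3  [terminal]
10. n5.wid = "nr"  ["nr"]
11. n5.fin = 1  [B.lab * 3 - 77]
12. n3.wid = "knr"  ["k" ++ B₁.wid]
13. n3.fin = 24  [B₀.ok + 1]
14. n7.sig = 18  [terminal]
15. n2.depth = "knrmn"  [B.wid ++ C.idx]
16. n2.lab = 11  [B.fin * -1 + 35]
17. n1.ok = false  [S.key > 21]
18. n1.acc = -9  [S.key - 30]
19. n8.key = 0  [S₁.acc * -2 - 18]
20. n9.cnt = 23  [terminal]
21. n10.ok = 29  [29]
22. n10.lab = 12  [e.cnt - 11]
23. n11.cnt = 16  [terminal]
24. n12.idx = "wv"  ["wv"]
25. n13.ok = 26  [len(C.idx) + 24]
26. n13.lab = 13  [len(C.idx) + 11]
27. n14.tag = 16  [terminal]
28. n15.tag = 7  [terminal]
29. n13.wid = "ky"  ["ky"]
30. n13.fin = 24  [24]
31. n12.depth = "yky"  ["y" ++ B.wid]
32. n12.lab = 13  [B.fin * 2 - 35]
33. n10.wid = "myky"  ["m" ++ C.depth]
34. n10.fin = 16  [B.lab + 4]
35. n8.ok = true  [true]
36. n8.acc = 19  [B.fin + 3]
37. n16.ok = 14  [S₂.acc * 2 - 24]
38. n16.lab = 6  [S₀.key * 2 - 2]
39. n17.cnt = 4  [terminal]
40. n16.wid = "xz"  ["xz"]
41. n16.fin = 5  [B.ok - 9]
42. n0.ok = false  [B.fin == S₁.acc]
43. n0.acc = 2  [S₂.acc - 17]

11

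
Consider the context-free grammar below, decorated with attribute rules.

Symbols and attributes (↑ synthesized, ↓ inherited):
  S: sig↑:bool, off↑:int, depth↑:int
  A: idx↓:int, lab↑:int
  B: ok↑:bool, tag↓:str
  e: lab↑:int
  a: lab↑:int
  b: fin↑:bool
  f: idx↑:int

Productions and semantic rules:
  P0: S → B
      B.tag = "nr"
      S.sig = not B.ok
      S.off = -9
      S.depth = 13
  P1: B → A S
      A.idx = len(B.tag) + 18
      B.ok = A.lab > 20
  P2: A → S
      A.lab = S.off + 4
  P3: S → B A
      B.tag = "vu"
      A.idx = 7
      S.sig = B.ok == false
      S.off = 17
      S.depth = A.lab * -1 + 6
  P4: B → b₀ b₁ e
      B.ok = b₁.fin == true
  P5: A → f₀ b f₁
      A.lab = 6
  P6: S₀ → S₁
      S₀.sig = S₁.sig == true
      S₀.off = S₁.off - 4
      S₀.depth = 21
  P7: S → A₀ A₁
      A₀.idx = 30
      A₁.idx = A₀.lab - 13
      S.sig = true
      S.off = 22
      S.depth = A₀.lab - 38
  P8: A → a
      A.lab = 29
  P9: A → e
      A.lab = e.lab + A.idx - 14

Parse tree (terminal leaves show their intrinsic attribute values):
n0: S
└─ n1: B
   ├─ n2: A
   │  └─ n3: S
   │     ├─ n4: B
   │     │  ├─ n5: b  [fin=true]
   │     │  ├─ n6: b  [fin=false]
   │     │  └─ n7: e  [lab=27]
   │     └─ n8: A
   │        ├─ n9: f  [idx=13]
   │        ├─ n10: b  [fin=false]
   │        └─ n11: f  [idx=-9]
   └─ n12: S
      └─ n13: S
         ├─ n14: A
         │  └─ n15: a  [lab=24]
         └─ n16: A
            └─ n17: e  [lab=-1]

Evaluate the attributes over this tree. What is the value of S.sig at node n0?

false

1. n1.tag = "nr"  ["nr"]
2. n2.idx = 20  [len(B.tag) + 18]
3. n4.tag = "vu"  ["vu"]
4. n5.fin = true  [terminal]
5. n6.fin = false  [terminal]
6. n7.lab = 27  [terminal]
7. n4.ok = false  [b₁.fin == true]
8. n8.idx = 7  [7]
9. n9.idx = 13  [terminal]
10. n10.fin = false  [terminal]
11. n11.idx = -9  [terminal]
12. n8.lab = 6  [6]
13. n3.sig = true  [B.ok == false]
14. n3.off = 17  [17]
15. n3.depth = 0  [A.lab * -1 + 6]
16. n2.lab = 21  [S.off + 4]
17. n14.idx = 30  [30]
18. n15.lab = 24  [terminal]
19. n14.lab = 29  [29]
20. n16.idx = 16  [A₀.lab - 13]
21. n17.lab = -1  [terminal]
22. n16.lab = 1  [e.lab + A.idx - 14]
23. n13.sig = true  [true]
24. n13.off = 22  [22]
25. n13.depth = -9  [A₀.lab - 38]
26. n12.sig = true  [S₁.sig == true]
27. n12.off = 18  [S₁.off - 4]
28. n12.depth = 21  [21]
29. n1.ok = true  [A.lab > 20]
30. n0.sig = false  [not B.ok]
31. n0.off = -9  [-9]
32. n0.depth = 13  [13]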